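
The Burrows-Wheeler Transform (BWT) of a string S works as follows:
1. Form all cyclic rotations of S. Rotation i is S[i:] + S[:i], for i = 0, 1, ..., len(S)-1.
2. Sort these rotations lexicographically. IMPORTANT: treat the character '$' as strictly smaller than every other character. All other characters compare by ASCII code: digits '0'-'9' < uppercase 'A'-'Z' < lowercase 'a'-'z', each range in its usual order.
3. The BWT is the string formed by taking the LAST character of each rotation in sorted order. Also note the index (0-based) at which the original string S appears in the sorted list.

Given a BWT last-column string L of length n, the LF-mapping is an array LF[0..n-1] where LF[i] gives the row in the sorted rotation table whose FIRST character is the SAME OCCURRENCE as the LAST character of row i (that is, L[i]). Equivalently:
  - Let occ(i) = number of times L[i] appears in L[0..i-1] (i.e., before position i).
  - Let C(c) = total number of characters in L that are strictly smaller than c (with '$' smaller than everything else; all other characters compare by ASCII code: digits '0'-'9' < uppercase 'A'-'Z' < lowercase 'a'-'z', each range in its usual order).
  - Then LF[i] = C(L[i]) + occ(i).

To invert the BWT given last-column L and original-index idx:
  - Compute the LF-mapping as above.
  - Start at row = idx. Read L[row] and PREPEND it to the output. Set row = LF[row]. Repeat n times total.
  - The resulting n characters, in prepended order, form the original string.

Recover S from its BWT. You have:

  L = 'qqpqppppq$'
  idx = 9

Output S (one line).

LF mapping: 6 7 1 8 2 3 4 5 9 0
Walk LF starting at row 9, prepending L[row]:
  step 1: row=9, L[9]='$', prepend. Next row=LF[9]=0
  step 2: row=0, L[0]='q', prepend. Next row=LF[0]=6
  step 3: row=6, L[6]='p', prepend. Next row=LF[6]=4
  step 4: row=4, L[4]='p', prepend. Next row=LF[4]=2
  step 5: row=2, L[2]='p', prepend. Next row=LF[2]=1
  step 6: row=1, L[1]='q', prepend. Next row=LF[1]=7
  step 7: row=7, L[7]='p', prepend. Next row=LF[7]=5
  step 8: row=5, L[5]='p', prepend. Next row=LF[5]=3
  step 9: row=3, L[3]='q', prepend. Next row=LF[3]=8
  step 10: row=8, L[8]='q', prepend. Next row=LF[8]=9
Reversed output: qqppqpppq$

Answer: qqppqpppq$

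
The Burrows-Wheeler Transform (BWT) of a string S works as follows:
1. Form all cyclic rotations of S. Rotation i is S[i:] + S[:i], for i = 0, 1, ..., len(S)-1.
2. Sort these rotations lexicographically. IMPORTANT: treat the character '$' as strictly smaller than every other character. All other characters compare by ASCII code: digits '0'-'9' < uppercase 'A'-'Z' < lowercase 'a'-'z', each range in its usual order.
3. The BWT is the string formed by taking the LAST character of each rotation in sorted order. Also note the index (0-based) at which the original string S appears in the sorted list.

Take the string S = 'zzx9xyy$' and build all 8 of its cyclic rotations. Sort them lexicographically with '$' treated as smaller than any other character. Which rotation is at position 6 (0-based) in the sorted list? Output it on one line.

Answer: zx9xyy$z

Derivation:
All 8 rotations (rotation i = S[i:]+S[:i]):
  rot[0] = zzx9xyy$
  rot[1] = zx9xyy$z
  rot[2] = x9xyy$zz
  rot[3] = 9xyy$zzx
  rot[4] = xyy$zzx9
  rot[5] = yy$zzx9x
  rot[6] = y$zzx9xy
  rot[7] = $zzx9xyy
Sorted (with $ < everything):
  sorted[0] = $zzx9xyy
  sorted[1] = 9xyy$zzx
  sorted[2] = x9xyy$zz
  sorted[3] = xyy$zzx9
  sorted[4] = y$zzx9xy
  sorted[5] = yy$zzx9x
  sorted[6] = zx9xyy$z
  sorted[7] = zzx9xyy$
sorted[6] = zx9xyy$z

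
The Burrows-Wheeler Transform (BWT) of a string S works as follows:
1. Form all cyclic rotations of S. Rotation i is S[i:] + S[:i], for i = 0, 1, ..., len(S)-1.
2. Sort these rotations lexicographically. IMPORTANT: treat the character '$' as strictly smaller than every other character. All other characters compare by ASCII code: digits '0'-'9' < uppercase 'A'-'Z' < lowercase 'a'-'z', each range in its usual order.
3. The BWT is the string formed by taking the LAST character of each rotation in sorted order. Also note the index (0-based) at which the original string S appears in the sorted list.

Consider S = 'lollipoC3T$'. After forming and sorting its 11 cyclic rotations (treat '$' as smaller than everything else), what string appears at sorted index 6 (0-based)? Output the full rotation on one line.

All 11 rotations (rotation i = S[i:]+S[:i]):
  rot[0] = lollipoC3T$
  rot[1] = ollipoC3T$l
  rot[2] = llipoC3T$lo
  rot[3] = lipoC3T$lol
  rot[4] = ipoC3T$loll
  rot[5] = poC3T$lolli
  rot[6] = oC3T$lollip
  rot[7] = C3T$lollipo
  rot[8] = 3T$lollipoC
  rot[9] = T$lollipoC3
  rot[10] = $lollipoC3T
Sorted (with $ < everything):
  sorted[0] = $lollipoC3T
  sorted[1] = 3T$lollipoC
  sorted[2] = C3T$lollipo
  sorted[3] = T$lollipoC3
  sorted[4] = ipoC3T$loll
  sorted[5] = lipoC3T$lol
  sorted[6] = llipoC3T$lo
  sorted[7] = lollipoC3T$
  sorted[8] = oC3T$lollip
  sorted[9] = ollipoC3T$l
  sorted[10] = poC3T$lolli
sorted[6] = llipoC3T$lo

Answer: llipoC3T$lo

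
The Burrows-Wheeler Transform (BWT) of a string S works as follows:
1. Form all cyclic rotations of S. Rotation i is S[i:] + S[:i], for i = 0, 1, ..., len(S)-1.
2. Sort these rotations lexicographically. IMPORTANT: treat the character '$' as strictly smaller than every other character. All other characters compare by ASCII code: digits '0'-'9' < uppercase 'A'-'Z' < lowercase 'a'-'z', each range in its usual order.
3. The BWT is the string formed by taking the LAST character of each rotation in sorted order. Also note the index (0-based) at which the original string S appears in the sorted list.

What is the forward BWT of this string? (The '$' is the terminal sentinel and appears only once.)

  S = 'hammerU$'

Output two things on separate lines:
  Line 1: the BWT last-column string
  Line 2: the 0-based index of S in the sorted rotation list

Answer: Urhm$mae
4

Derivation:
All 8 rotations (rotation i = S[i:]+S[:i]):
  rot[0] = hammerU$
  rot[1] = ammerU$h
  rot[2] = mmerU$ha
  rot[3] = merU$ham
  rot[4] = erU$hamm
  rot[5] = rU$hamme
  rot[6] = U$hammer
  rot[7] = $hammerU
Sorted (with $ < everything):
  sorted[0] = $hammerU  (last char: 'U')
  sorted[1] = U$hammer  (last char: 'r')
  sorted[2] = ammerU$h  (last char: 'h')
  sorted[3] = erU$hamm  (last char: 'm')
  sorted[4] = hammerU$  (last char: '$')
  sorted[5] = merU$ham  (last char: 'm')
  sorted[6] = mmerU$ha  (last char: 'a')
  sorted[7] = rU$hamme  (last char: 'e')
Last column: Urhm$mae
Original string S is at sorted index 4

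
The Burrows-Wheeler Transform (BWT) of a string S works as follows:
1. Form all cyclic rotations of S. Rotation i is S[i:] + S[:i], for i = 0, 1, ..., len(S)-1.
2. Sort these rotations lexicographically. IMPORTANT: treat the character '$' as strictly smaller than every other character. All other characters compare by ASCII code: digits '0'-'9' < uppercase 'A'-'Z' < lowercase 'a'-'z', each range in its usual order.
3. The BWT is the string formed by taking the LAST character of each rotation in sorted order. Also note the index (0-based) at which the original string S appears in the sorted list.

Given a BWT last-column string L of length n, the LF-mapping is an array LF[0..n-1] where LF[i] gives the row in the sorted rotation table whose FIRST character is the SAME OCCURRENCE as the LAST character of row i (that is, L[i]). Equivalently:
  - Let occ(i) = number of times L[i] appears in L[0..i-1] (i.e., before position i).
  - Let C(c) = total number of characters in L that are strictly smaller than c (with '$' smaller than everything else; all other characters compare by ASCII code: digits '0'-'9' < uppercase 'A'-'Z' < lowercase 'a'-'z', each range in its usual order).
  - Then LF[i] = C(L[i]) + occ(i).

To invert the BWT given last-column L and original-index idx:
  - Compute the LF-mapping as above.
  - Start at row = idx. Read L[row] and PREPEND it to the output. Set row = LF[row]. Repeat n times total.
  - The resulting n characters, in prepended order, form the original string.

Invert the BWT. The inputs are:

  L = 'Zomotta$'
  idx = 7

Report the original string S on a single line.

LF mapping: 1 4 3 5 6 7 2 0
Walk LF starting at row 7, prepending L[row]:
  step 1: row=7, L[7]='$', prepend. Next row=LF[7]=0
  step 2: row=0, L[0]='Z', prepend. Next row=LF[0]=1
  step 3: row=1, L[1]='o', prepend. Next row=LF[1]=4
  step 4: row=4, L[4]='t', prepend. Next row=LF[4]=6
  step 5: row=6, L[6]='a', prepend. Next row=LF[6]=2
  step 6: row=2, L[2]='m', prepend. Next row=LF[2]=3
  step 7: row=3, L[3]='o', prepend. Next row=LF[3]=5
  step 8: row=5, L[5]='t', prepend. Next row=LF[5]=7
Reversed output: tomatoZ$

Answer: tomatoZ$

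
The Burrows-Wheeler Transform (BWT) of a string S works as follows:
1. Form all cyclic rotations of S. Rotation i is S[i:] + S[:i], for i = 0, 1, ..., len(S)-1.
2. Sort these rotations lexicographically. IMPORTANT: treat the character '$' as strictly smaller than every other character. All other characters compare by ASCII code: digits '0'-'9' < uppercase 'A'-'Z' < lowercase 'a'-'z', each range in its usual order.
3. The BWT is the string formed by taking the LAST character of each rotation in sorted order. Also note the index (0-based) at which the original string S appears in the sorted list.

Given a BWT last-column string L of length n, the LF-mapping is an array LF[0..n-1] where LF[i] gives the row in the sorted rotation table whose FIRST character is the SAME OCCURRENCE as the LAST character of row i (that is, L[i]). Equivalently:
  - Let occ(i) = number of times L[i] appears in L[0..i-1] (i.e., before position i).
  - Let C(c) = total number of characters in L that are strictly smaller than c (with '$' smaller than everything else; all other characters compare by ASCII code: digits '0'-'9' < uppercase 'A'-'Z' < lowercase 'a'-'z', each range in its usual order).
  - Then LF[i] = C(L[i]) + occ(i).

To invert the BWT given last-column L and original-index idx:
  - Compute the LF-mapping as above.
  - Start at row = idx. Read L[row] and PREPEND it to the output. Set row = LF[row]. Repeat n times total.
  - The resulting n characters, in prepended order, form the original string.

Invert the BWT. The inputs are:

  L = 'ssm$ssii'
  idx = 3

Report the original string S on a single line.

Answer: mississ$

Derivation:
LF mapping: 4 5 3 0 6 7 1 2
Walk LF starting at row 3, prepending L[row]:
  step 1: row=3, L[3]='$', prepend. Next row=LF[3]=0
  step 2: row=0, L[0]='s', prepend. Next row=LF[0]=4
  step 3: row=4, L[4]='s', prepend. Next row=LF[4]=6
  step 4: row=6, L[6]='i', prepend. Next row=LF[6]=1
  step 5: row=1, L[1]='s', prepend. Next row=LF[1]=5
  step 6: row=5, L[5]='s', prepend. Next row=LF[5]=7
  step 7: row=7, L[7]='i', prepend. Next row=LF[7]=2
  step 8: row=2, L[2]='m', prepend. Next row=LF[2]=3
Reversed output: mississ$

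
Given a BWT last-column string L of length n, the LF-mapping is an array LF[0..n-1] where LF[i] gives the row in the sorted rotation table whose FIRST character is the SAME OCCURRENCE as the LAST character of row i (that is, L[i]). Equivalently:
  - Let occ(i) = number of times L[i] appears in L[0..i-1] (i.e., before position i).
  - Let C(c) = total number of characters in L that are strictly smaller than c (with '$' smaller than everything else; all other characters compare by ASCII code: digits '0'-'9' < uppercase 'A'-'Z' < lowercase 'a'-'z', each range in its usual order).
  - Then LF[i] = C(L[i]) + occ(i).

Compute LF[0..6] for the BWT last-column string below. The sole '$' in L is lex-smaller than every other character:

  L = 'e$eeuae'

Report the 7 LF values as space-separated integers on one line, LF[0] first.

Answer: 2 0 3 4 6 1 5

Derivation:
Char counts: '$':1, 'a':1, 'e':4, 'u':1
C (first-col start): C('$')=0, C('a')=1, C('e')=2, C('u')=6
L[0]='e': occ=0, LF[0]=C('e')+0=2+0=2
L[1]='$': occ=0, LF[1]=C('$')+0=0+0=0
L[2]='e': occ=1, LF[2]=C('e')+1=2+1=3
L[3]='e': occ=2, LF[3]=C('e')+2=2+2=4
L[4]='u': occ=0, LF[4]=C('u')+0=6+0=6
L[5]='a': occ=0, LF[5]=C('a')+0=1+0=1
L[6]='e': occ=3, LF[6]=C('e')+3=2+3=5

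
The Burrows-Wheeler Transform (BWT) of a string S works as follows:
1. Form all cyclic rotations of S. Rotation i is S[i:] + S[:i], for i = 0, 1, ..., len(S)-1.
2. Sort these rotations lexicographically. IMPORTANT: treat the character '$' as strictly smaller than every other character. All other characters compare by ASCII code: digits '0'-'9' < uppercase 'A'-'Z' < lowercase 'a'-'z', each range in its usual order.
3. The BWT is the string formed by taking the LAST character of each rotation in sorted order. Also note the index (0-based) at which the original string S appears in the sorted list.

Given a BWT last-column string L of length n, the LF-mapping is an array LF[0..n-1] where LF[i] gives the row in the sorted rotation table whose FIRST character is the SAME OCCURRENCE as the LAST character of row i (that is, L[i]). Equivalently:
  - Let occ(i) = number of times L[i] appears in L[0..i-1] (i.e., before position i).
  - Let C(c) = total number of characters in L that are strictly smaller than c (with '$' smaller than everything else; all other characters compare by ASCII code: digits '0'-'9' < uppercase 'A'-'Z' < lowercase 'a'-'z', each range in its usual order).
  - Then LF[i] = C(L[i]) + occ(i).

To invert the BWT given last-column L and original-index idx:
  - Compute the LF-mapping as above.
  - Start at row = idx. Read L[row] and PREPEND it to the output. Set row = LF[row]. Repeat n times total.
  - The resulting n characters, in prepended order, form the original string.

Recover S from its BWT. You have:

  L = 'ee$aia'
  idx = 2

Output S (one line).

Answer: aieae$

Derivation:
LF mapping: 3 4 0 1 5 2
Walk LF starting at row 2, prepending L[row]:
  step 1: row=2, L[2]='$', prepend. Next row=LF[2]=0
  step 2: row=0, L[0]='e', prepend. Next row=LF[0]=3
  step 3: row=3, L[3]='a', prepend. Next row=LF[3]=1
  step 4: row=1, L[1]='e', prepend. Next row=LF[1]=4
  step 5: row=4, L[4]='i', prepend. Next row=LF[4]=5
  step 6: row=5, L[5]='a', prepend. Next row=LF[5]=2
Reversed output: aieae$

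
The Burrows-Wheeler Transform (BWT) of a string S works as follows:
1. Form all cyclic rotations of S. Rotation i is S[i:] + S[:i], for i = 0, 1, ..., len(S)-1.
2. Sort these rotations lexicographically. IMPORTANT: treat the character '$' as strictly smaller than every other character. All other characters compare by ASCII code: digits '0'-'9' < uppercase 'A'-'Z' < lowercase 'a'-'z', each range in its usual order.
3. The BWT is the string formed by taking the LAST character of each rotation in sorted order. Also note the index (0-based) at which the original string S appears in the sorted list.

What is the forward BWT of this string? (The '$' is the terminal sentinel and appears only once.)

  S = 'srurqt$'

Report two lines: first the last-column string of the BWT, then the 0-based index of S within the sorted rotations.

Answer: trus$qr
4

Derivation:
All 7 rotations (rotation i = S[i:]+S[:i]):
  rot[0] = srurqt$
  rot[1] = rurqt$s
  rot[2] = urqt$sr
  rot[3] = rqt$sru
  rot[4] = qt$srur
  rot[5] = t$srurq
  rot[6] = $srurqt
Sorted (with $ < everything):
  sorted[0] = $srurqt  (last char: 't')
  sorted[1] = qt$srur  (last char: 'r')
  sorted[2] = rqt$sru  (last char: 'u')
  sorted[3] = rurqt$s  (last char: 's')
  sorted[4] = srurqt$  (last char: '$')
  sorted[5] = t$srurq  (last char: 'q')
  sorted[6] = urqt$sr  (last char: 'r')
Last column: trus$qr
Original string S is at sorted index 4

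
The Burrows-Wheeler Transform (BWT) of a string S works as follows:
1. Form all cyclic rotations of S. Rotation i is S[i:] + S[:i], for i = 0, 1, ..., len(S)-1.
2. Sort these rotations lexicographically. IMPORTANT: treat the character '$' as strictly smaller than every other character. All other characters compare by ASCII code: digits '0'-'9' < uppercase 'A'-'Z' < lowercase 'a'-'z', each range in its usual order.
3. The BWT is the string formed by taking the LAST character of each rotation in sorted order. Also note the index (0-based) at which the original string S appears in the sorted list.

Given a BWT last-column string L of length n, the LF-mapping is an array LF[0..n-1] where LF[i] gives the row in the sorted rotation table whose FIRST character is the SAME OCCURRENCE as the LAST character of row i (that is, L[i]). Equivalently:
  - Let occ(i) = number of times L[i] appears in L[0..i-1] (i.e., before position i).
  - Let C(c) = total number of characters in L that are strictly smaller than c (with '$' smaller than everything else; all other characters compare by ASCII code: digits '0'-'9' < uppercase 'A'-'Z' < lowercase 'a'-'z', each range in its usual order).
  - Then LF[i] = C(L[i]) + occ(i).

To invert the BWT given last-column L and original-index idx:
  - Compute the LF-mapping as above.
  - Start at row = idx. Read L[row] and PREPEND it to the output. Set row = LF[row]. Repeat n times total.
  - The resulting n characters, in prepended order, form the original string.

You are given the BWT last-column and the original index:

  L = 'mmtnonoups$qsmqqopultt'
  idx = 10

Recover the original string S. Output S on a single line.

Answer: ponnmltutuomqqsosqptm$

Derivation:
LF mapping: 2 3 17 5 7 6 8 20 10 15 0 12 16 4 13 14 9 11 21 1 18 19
Walk LF starting at row 10, prepending L[row]:
  step 1: row=10, L[10]='$', prepend. Next row=LF[10]=0
  step 2: row=0, L[0]='m', prepend. Next row=LF[0]=2
  step 3: row=2, L[2]='t', prepend. Next row=LF[2]=17
  step 4: row=17, L[17]='p', prepend. Next row=LF[17]=11
  step 5: row=11, L[11]='q', prepend. Next row=LF[11]=12
  step 6: row=12, L[12]='s', prepend. Next row=LF[12]=16
  step 7: row=16, L[16]='o', prepend. Next row=LF[16]=9
  step 8: row=9, L[9]='s', prepend. Next row=LF[9]=15
  step 9: row=15, L[15]='q', prepend. Next row=LF[15]=14
  step 10: row=14, L[14]='q', prepend. Next row=LF[14]=13
  step 11: row=13, L[13]='m', prepend. Next row=LF[13]=4
  step 12: row=4, L[4]='o', prepend. Next row=LF[4]=7
  step 13: row=7, L[7]='u', prepend. Next row=LF[7]=20
  step 14: row=20, L[20]='t', prepend. Next row=LF[20]=18
  step 15: row=18, L[18]='u', prepend. Next row=LF[18]=21
  step 16: row=21, L[21]='t', prepend. Next row=LF[21]=19
  step 17: row=19, L[19]='l', prepend. Next row=LF[19]=1
  step 18: row=1, L[1]='m', prepend. Next row=LF[1]=3
  step 19: row=3, L[3]='n', prepend. Next row=LF[3]=5
  step 20: row=5, L[5]='n', prepend. Next row=LF[5]=6
  step 21: row=6, L[6]='o', prepend. Next row=LF[6]=8
  step 22: row=8, L[8]='p', prepend. Next row=LF[8]=10
Reversed output: ponnmltutuomqqsosqptm$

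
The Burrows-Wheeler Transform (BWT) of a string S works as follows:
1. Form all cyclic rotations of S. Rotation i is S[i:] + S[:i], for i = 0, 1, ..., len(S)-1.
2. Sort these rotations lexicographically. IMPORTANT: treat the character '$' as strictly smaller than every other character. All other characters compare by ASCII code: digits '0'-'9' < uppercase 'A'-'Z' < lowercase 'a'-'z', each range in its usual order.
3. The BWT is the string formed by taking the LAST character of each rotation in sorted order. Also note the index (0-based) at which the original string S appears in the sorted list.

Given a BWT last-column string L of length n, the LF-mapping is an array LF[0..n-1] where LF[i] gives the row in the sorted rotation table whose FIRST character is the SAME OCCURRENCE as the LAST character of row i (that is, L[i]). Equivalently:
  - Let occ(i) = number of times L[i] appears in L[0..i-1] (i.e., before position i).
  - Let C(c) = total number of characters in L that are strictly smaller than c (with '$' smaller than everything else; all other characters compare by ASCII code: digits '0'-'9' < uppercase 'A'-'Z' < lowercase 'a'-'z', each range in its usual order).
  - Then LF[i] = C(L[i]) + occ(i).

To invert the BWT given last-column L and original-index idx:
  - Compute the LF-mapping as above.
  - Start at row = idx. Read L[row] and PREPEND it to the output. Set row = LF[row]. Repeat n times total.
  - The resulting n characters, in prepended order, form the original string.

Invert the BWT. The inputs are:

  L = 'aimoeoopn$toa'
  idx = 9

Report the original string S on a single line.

Answer: onomatopoeia$

Derivation:
LF mapping: 1 4 5 7 3 8 9 11 6 0 12 10 2
Walk LF starting at row 9, prepending L[row]:
  step 1: row=9, L[9]='$', prepend. Next row=LF[9]=0
  step 2: row=0, L[0]='a', prepend. Next row=LF[0]=1
  step 3: row=1, L[1]='i', prepend. Next row=LF[1]=4
  step 4: row=4, L[4]='e', prepend. Next row=LF[4]=3
  step 5: row=3, L[3]='o', prepend. Next row=LF[3]=7
  step 6: row=7, L[7]='p', prepend. Next row=LF[7]=11
  step 7: row=11, L[11]='o', prepend. Next row=LF[11]=10
  step 8: row=10, L[10]='t', prepend. Next row=LF[10]=12
  step 9: row=12, L[12]='a', prepend. Next row=LF[12]=2
  step 10: row=2, L[2]='m', prepend. Next row=LF[2]=5
  step 11: row=5, L[5]='o', prepend. Next row=LF[5]=8
  step 12: row=8, L[8]='n', prepend. Next row=LF[8]=6
  step 13: row=6, L[6]='o', prepend. Next row=LF[6]=9
Reversed output: onomatopoeia$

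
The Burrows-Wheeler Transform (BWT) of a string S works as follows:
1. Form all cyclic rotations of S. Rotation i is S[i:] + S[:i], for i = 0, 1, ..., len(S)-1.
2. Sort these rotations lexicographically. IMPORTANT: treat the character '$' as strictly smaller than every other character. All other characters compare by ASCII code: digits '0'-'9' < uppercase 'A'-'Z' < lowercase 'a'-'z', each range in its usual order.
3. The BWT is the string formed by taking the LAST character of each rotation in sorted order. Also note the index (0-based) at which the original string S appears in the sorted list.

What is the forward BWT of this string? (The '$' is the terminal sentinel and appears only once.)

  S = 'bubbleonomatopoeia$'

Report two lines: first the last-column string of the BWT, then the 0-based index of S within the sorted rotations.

Answer: aimub$oleboopnetoab
5

Derivation:
All 19 rotations (rotation i = S[i:]+S[:i]):
  rot[0] = bubbleonomatopoeia$
  rot[1] = ubbleonomatopoeia$b
  rot[2] = bbleonomatopoeia$bu
  rot[3] = bleonomatopoeia$bub
  rot[4] = leonomatopoeia$bubb
  rot[5] = eonomatopoeia$bubbl
  rot[6] = onomatopoeia$bubble
  rot[7] = nomatopoeia$bubbleo
  rot[8] = omatopoeia$bubbleon
  rot[9] = matopoeia$bubbleono
  rot[10] = atopoeia$bubbleonom
  rot[11] = topoeia$bubbleonoma
  rot[12] = opoeia$bubbleonomat
  rot[13] = poeia$bubbleonomato
  rot[14] = oeia$bubbleonomatop
  rot[15] = eia$bubbleonomatopo
  rot[16] = ia$bubbleonomatopoe
  rot[17] = a$bubbleonomatopoei
  rot[18] = $bubbleonomatopoeia
Sorted (with $ < everything):
  sorted[0] = $bubbleonomatopoeia  (last char: 'a')
  sorted[1] = a$bubbleonomatopoei  (last char: 'i')
  sorted[2] = atopoeia$bubbleonom  (last char: 'm')
  sorted[3] = bbleonomatopoeia$bu  (last char: 'u')
  sorted[4] = bleonomatopoeia$bub  (last char: 'b')
  sorted[5] = bubbleonomatopoeia$  (last char: '$')
  sorted[6] = eia$bubbleonomatopo  (last char: 'o')
  sorted[7] = eonomatopoeia$bubbl  (last char: 'l')
  sorted[8] = ia$bubbleonomatopoe  (last char: 'e')
  sorted[9] = leonomatopoeia$bubb  (last char: 'b')
  sorted[10] = matopoeia$bubbleono  (last char: 'o')
  sorted[11] = nomatopoeia$bubbleo  (last char: 'o')
  sorted[12] = oeia$bubbleonomatop  (last char: 'p')
  sorted[13] = omatopoeia$bubbleon  (last char: 'n')
  sorted[14] = onomatopoeia$bubble  (last char: 'e')
  sorted[15] = opoeia$bubbleonomat  (last char: 't')
  sorted[16] = poeia$bubbleonomato  (last char: 'o')
  sorted[17] = topoeia$bubbleonoma  (last char: 'a')
  sorted[18] = ubbleonomatopoeia$b  (last char: 'b')
Last column: aimub$oleboopnetoab
Original string S is at sorted index 5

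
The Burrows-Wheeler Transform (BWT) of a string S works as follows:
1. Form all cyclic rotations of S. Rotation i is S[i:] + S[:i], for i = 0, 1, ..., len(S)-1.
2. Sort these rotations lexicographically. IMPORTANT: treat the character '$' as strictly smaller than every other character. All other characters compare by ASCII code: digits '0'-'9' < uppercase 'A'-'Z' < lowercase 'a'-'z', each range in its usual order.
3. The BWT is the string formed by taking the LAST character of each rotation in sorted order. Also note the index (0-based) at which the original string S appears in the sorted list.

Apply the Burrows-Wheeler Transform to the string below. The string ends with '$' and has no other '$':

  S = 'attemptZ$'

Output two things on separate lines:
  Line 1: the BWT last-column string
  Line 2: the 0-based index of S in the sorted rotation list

All 9 rotations (rotation i = S[i:]+S[:i]):
  rot[0] = attemptZ$
  rot[1] = ttemptZ$a
  rot[2] = temptZ$at
  rot[3] = emptZ$att
  rot[4] = mptZ$atte
  rot[5] = ptZ$attem
  rot[6] = tZ$attemp
  rot[7] = Z$attempt
  rot[8] = $attemptZ
Sorted (with $ < everything):
  sorted[0] = $attemptZ  (last char: 'Z')
  sorted[1] = Z$attempt  (last char: 't')
  sorted[2] = attemptZ$  (last char: '$')
  sorted[3] = emptZ$att  (last char: 't')
  sorted[4] = mptZ$atte  (last char: 'e')
  sorted[5] = ptZ$attem  (last char: 'm')
  sorted[6] = tZ$attemp  (last char: 'p')
  sorted[7] = temptZ$at  (last char: 't')
  sorted[8] = ttemptZ$a  (last char: 'a')
Last column: Zt$tempta
Original string S is at sorted index 2

Answer: Zt$tempta
2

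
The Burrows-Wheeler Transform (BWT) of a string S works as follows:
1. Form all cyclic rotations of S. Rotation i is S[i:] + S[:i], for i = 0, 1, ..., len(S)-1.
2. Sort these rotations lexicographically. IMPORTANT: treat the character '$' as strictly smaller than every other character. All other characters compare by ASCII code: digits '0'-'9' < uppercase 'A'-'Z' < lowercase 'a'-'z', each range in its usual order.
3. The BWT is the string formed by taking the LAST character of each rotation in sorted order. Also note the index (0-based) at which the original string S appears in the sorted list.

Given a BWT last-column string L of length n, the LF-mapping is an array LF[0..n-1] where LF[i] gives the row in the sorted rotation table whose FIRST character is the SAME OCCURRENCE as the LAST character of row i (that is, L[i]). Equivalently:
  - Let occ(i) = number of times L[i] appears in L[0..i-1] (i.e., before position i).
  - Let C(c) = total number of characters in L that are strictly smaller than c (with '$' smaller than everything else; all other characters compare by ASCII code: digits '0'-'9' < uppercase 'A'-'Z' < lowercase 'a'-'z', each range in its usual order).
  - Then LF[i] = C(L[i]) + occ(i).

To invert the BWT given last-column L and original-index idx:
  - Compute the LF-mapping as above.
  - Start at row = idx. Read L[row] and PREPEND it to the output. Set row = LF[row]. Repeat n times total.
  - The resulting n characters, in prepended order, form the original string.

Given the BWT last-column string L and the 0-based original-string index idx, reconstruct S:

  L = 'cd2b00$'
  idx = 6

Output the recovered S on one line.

Answer: d0b20c$

Derivation:
LF mapping: 5 6 3 4 1 2 0
Walk LF starting at row 6, prepending L[row]:
  step 1: row=6, L[6]='$', prepend. Next row=LF[6]=0
  step 2: row=0, L[0]='c', prepend. Next row=LF[0]=5
  step 3: row=5, L[5]='0', prepend. Next row=LF[5]=2
  step 4: row=2, L[2]='2', prepend. Next row=LF[2]=3
  step 5: row=3, L[3]='b', prepend. Next row=LF[3]=4
  step 6: row=4, L[4]='0', prepend. Next row=LF[4]=1
  step 7: row=1, L[1]='d', prepend. Next row=LF[1]=6
Reversed output: d0b20c$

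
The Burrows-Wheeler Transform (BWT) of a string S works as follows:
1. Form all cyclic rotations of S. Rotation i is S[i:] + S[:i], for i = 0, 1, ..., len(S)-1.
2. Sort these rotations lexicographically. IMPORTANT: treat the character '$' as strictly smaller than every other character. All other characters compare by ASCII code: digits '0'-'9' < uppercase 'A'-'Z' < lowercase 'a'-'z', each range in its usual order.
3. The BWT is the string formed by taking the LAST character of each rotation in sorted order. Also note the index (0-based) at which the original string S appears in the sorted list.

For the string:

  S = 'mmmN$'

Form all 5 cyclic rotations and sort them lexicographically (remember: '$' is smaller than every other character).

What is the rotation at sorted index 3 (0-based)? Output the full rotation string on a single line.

All 5 rotations (rotation i = S[i:]+S[:i]):
  rot[0] = mmmN$
  rot[1] = mmN$m
  rot[2] = mN$mm
  rot[3] = N$mmm
  rot[4] = $mmmN
Sorted (with $ < everything):
  sorted[0] = $mmmN
  sorted[1] = N$mmm
  sorted[2] = mN$mm
  sorted[3] = mmN$m
  sorted[4] = mmmN$
sorted[3] = mmN$m

Answer: mmN$m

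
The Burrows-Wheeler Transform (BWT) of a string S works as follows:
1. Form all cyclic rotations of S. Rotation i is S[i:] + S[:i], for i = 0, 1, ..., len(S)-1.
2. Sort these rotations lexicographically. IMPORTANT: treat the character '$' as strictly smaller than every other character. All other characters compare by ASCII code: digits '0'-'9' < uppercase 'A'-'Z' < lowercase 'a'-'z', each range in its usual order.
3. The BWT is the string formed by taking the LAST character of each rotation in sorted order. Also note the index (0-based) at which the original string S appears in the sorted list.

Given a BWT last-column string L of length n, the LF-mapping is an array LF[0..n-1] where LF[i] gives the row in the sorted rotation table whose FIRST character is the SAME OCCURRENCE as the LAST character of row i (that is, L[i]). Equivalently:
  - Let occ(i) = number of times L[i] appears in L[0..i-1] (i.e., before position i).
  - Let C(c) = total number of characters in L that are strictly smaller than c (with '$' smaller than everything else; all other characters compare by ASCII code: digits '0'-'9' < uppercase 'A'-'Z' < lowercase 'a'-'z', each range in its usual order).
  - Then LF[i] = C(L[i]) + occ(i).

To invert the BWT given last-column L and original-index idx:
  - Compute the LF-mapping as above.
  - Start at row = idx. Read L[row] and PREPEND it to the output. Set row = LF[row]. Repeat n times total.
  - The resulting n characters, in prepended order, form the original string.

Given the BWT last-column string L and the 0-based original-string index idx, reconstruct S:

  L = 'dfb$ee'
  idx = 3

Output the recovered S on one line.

Answer: eefbd$

Derivation:
LF mapping: 2 5 1 0 3 4
Walk LF starting at row 3, prepending L[row]:
  step 1: row=3, L[3]='$', prepend. Next row=LF[3]=0
  step 2: row=0, L[0]='d', prepend. Next row=LF[0]=2
  step 3: row=2, L[2]='b', prepend. Next row=LF[2]=1
  step 4: row=1, L[1]='f', prepend. Next row=LF[1]=5
  step 5: row=5, L[5]='e', prepend. Next row=LF[5]=4
  step 6: row=4, L[4]='e', prepend. Next row=LF[4]=3
Reversed output: eefbd$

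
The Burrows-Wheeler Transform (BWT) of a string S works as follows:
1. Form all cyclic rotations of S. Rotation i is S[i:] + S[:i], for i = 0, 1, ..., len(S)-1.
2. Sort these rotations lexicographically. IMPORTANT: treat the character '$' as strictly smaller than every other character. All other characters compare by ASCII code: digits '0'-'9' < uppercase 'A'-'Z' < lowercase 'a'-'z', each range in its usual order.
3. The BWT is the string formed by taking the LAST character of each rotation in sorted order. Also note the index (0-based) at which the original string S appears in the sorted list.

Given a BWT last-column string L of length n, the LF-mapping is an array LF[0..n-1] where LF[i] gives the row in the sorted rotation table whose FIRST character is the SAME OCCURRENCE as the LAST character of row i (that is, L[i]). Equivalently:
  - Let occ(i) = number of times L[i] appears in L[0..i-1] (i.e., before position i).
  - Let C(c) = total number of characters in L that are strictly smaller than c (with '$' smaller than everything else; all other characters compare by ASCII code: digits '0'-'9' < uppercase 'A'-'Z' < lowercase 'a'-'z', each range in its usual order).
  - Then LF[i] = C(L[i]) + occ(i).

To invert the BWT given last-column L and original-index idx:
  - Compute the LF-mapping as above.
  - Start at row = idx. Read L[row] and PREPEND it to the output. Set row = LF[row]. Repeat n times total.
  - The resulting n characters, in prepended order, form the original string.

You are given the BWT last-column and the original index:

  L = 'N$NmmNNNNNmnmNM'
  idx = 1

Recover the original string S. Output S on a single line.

LF mapping: 2 0 3 10 11 4 5 6 7 8 12 14 13 9 1
Walk LF starting at row 1, prepending L[row]:
  step 1: row=1, L[1]='$', prepend. Next row=LF[1]=0
  step 2: row=0, L[0]='N', prepend. Next row=LF[0]=2
  step 3: row=2, L[2]='N', prepend. Next row=LF[2]=3
  step 4: row=3, L[3]='m', prepend. Next row=LF[3]=10
  step 5: row=10, L[10]='m', prepend. Next row=LF[10]=12
  step 6: row=12, L[12]='m', prepend. Next row=LF[12]=13
  step 7: row=13, L[13]='N', prepend. Next row=LF[13]=9
  step 8: row=9, L[9]='N', prepend. Next row=LF[9]=8
  step 9: row=8, L[8]='N', prepend. Next row=LF[8]=7
  step 10: row=7, L[7]='N', prepend. Next row=LF[7]=6
  step 11: row=6, L[6]='N', prepend. Next row=LF[6]=5
  step 12: row=5, L[5]='N', prepend. Next row=LF[5]=4
  step 13: row=4, L[4]='m', prepend. Next row=LF[4]=11
  step 14: row=11, L[11]='n', prepend. Next row=LF[11]=14
  step 15: row=14, L[14]='M', prepend. Next row=LF[14]=1
Reversed output: MnmNNNNNNmmmNN$

Answer: MnmNNNNNNmmmNN$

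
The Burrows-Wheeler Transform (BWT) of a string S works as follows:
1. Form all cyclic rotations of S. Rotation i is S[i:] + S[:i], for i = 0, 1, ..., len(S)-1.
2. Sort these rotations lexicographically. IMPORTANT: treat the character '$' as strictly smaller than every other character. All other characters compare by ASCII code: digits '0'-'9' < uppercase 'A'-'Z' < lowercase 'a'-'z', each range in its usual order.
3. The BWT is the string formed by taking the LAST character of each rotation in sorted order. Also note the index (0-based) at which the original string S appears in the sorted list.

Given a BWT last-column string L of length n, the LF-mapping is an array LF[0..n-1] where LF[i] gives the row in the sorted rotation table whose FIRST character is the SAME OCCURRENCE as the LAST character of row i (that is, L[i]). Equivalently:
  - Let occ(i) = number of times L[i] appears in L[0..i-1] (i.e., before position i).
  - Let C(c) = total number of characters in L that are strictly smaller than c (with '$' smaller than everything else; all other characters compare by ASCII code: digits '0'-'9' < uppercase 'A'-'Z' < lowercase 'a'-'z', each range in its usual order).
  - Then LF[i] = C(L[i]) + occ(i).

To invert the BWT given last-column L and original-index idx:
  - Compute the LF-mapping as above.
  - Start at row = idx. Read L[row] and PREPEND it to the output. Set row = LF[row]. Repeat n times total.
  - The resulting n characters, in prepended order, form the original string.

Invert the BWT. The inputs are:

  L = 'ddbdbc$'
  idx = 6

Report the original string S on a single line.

Answer: dcdbbd$

Derivation:
LF mapping: 4 5 1 6 2 3 0
Walk LF starting at row 6, prepending L[row]:
  step 1: row=6, L[6]='$', prepend. Next row=LF[6]=0
  step 2: row=0, L[0]='d', prepend. Next row=LF[0]=4
  step 3: row=4, L[4]='b', prepend. Next row=LF[4]=2
  step 4: row=2, L[2]='b', prepend. Next row=LF[2]=1
  step 5: row=1, L[1]='d', prepend. Next row=LF[1]=5
  step 6: row=5, L[5]='c', prepend. Next row=LF[5]=3
  step 7: row=3, L[3]='d', prepend. Next row=LF[3]=6
Reversed output: dcdbbd$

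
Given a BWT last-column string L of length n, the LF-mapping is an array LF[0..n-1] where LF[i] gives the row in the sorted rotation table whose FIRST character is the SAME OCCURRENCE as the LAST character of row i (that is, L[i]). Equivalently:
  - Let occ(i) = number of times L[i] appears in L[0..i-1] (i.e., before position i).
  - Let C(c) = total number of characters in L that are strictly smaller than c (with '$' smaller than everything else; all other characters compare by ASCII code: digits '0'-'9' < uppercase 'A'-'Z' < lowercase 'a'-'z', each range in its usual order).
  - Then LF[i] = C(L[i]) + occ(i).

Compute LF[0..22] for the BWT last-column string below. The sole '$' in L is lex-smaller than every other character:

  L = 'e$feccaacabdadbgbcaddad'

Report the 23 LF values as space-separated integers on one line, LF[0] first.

Char counts: '$':1, 'a':6, 'b':3, 'c':4, 'd':5, 'e':2, 'f':1, 'g':1
C (first-col start): C('$')=0, C('a')=1, C('b')=7, C('c')=10, C('d')=14, C('e')=19, C('f')=21, C('g')=22
L[0]='e': occ=0, LF[0]=C('e')+0=19+0=19
L[1]='$': occ=0, LF[1]=C('$')+0=0+0=0
L[2]='f': occ=0, LF[2]=C('f')+0=21+0=21
L[3]='e': occ=1, LF[3]=C('e')+1=19+1=20
L[4]='c': occ=0, LF[4]=C('c')+0=10+0=10
L[5]='c': occ=1, LF[5]=C('c')+1=10+1=11
L[6]='a': occ=0, LF[6]=C('a')+0=1+0=1
L[7]='a': occ=1, LF[7]=C('a')+1=1+1=2
L[8]='c': occ=2, LF[8]=C('c')+2=10+2=12
L[9]='a': occ=2, LF[9]=C('a')+2=1+2=3
L[10]='b': occ=0, LF[10]=C('b')+0=7+0=7
L[11]='d': occ=0, LF[11]=C('d')+0=14+0=14
L[12]='a': occ=3, LF[12]=C('a')+3=1+3=4
L[13]='d': occ=1, LF[13]=C('d')+1=14+1=15
L[14]='b': occ=1, LF[14]=C('b')+1=7+1=8
L[15]='g': occ=0, LF[15]=C('g')+0=22+0=22
L[16]='b': occ=2, LF[16]=C('b')+2=7+2=9
L[17]='c': occ=3, LF[17]=C('c')+3=10+3=13
L[18]='a': occ=4, LF[18]=C('a')+4=1+4=5
L[19]='d': occ=2, LF[19]=C('d')+2=14+2=16
L[20]='d': occ=3, LF[20]=C('d')+3=14+3=17
L[21]='a': occ=5, LF[21]=C('a')+5=1+5=6
L[22]='d': occ=4, LF[22]=C('d')+4=14+4=18

Answer: 19 0 21 20 10 11 1 2 12 3 7 14 4 15 8 22 9 13 5 16 17 6 18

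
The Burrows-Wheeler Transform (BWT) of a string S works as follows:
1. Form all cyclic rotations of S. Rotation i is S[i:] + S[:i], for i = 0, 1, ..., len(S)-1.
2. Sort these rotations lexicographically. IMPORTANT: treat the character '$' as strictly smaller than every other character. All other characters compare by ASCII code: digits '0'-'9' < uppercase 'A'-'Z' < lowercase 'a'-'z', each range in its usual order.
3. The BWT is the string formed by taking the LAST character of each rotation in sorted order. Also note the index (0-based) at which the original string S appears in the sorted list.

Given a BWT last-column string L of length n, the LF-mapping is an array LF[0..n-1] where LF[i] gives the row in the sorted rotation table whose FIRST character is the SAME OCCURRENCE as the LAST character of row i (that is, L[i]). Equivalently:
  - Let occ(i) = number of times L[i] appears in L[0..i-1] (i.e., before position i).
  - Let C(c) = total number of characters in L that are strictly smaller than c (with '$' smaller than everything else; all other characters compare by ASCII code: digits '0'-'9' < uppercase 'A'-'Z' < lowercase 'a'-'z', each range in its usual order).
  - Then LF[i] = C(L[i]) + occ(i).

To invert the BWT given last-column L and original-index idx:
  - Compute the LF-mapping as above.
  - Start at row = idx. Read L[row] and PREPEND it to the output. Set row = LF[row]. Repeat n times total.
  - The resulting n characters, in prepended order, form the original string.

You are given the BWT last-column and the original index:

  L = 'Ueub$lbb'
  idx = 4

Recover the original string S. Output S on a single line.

Answer: bubbleU$

Derivation:
LF mapping: 1 5 7 2 0 6 3 4
Walk LF starting at row 4, prepending L[row]:
  step 1: row=4, L[4]='$', prepend. Next row=LF[4]=0
  step 2: row=0, L[0]='U', prepend. Next row=LF[0]=1
  step 3: row=1, L[1]='e', prepend. Next row=LF[1]=5
  step 4: row=5, L[5]='l', prepend. Next row=LF[5]=6
  step 5: row=6, L[6]='b', prepend. Next row=LF[6]=3
  step 6: row=3, L[3]='b', prepend. Next row=LF[3]=2
  step 7: row=2, L[2]='u', prepend. Next row=LF[2]=7
  step 8: row=7, L[7]='b', prepend. Next row=LF[7]=4
Reversed output: bubbleU$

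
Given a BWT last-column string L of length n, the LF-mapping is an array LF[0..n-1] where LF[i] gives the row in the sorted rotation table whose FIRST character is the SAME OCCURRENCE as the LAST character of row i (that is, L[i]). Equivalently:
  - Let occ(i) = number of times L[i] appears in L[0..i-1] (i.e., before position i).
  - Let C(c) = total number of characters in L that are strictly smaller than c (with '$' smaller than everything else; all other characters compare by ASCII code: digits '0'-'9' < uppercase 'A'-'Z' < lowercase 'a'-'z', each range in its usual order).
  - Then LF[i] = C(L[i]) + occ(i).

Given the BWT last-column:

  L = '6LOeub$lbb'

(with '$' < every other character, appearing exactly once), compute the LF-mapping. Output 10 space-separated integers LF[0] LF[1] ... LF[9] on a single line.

Char counts: '$':1, '6':1, 'L':1, 'O':1, 'b':3, 'e':1, 'l':1, 'u':1
C (first-col start): C('$')=0, C('6')=1, C('L')=2, C('O')=3, C('b')=4, C('e')=7, C('l')=8, C('u')=9
L[0]='6': occ=0, LF[0]=C('6')+0=1+0=1
L[1]='L': occ=0, LF[1]=C('L')+0=2+0=2
L[2]='O': occ=0, LF[2]=C('O')+0=3+0=3
L[3]='e': occ=0, LF[3]=C('e')+0=7+0=7
L[4]='u': occ=0, LF[4]=C('u')+0=9+0=9
L[5]='b': occ=0, LF[5]=C('b')+0=4+0=4
L[6]='$': occ=0, LF[6]=C('$')+0=0+0=0
L[7]='l': occ=0, LF[7]=C('l')+0=8+0=8
L[8]='b': occ=1, LF[8]=C('b')+1=4+1=5
L[9]='b': occ=2, LF[9]=C('b')+2=4+2=6

Answer: 1 2 3 7 9 4 0 8 5 6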